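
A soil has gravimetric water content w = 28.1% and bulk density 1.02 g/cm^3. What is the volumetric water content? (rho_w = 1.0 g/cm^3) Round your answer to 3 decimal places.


Step 1: theta = (w / 100) * BD / rho_w
Step 2: theta = (28.1 / 100) * 1.02 / 1.0
Step 3: theta = 0.281 * 1.02
Step 4: theta = 0.287

0.287


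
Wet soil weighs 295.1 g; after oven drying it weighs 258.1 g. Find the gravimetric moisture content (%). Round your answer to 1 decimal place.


Step 1: Water mass = wet - dry = 295.1 - 258.1 = 37.0 g
Step 2: w = 100 * water mass / dry mass
Step 3: w = 100 * 37.0 / 258.1 = 14.3%

14.3


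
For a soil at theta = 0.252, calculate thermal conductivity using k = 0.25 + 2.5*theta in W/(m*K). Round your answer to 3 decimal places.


Step 1: k = 0.25 + 2.5 * theta
Step 2: k = 0.25 + 2.5 * 0.252
Step 3: k = 0.25 + 0.63
Step 4: k = 0.88 W/(m*K)

0.88


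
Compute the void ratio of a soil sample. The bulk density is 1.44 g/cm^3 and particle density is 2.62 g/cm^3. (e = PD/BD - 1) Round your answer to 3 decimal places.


Step 1: e = PD / BD - 1
Step 2: e = 2.62 / 1.44 - 1
Step 3: e = 1.81944 - 1
Step 4: e = 0.819

0.819


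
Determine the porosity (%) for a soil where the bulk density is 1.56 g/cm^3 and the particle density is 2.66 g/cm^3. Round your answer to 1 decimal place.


Step 1: Formula: n = 100 * (1 - BD / PD)
Step 2: n = 100 * (1 - 1.56 / 2.66)
Step 3: n = 100 * (1 - 0.58647)
Step 4: n = 41.4%

41.4


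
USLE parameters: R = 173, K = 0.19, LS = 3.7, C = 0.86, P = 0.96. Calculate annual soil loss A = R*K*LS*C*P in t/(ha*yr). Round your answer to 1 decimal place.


Step 1: A = R * K * LS * C * P
Step 2: R * K = 173 * 0.19 = 32.87
Step 3: (R*K) * LS = 32.87 * 3.7 = 121.619
Step 4: * C * P = 121.619 * 0.86 * 0.96 = 100.4
Step 5: A = 100.4 t/(ha*yr)

100.4


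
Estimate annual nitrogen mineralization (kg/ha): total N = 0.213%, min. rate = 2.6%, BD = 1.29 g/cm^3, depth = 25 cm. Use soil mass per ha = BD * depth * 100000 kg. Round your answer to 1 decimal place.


Step 1: Soil mass per ha = BD * depth * 100000 = 1.29 * 25 * 100000 = 3225000 kg
Step 2: Total N pool = soil mass * N%/100 = 3225000 * 0.213/100 = 6869.25 kg/ha
Step 3: N mineralized = N pool * rate%/100 = 6869.25 * 2.6/100 = 178.6 kg/ha/yr

178.6


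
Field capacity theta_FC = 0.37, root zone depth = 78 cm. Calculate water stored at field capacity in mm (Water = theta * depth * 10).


Step 1: Water (mm) = theta_FC * depth (cm) * 10
Step 2: Water = 0.37 * 78 * 10
Step 3: Water = 288.6 mm

288.6


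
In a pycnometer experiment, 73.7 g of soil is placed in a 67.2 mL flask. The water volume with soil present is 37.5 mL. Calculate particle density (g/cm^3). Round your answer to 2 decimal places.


Step 1: Volume of solids = flask volume - water volume with soil
Step 2: V_solids = 67.2 - 37.5 = 29.7 mL
Step 3: Particle density = mass / V_solids = 73.7 / 29.7 = 2.48 g/cm^3

2.48


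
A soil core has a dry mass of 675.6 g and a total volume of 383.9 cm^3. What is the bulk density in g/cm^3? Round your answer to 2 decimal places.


Step 1: Identify the formula: BD = dry mass / volume
Step 2: Substitute values: BD = 675.6 / 383.9
Step 3: BD = 1.76 g/cm^3

1.76


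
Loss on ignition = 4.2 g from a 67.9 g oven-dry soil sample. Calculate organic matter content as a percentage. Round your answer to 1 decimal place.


Step 1: OM% = 100 * LOI / sample mass
Step 2: OM = 100 * 4.2 / 67.9
Step 3: OM = 6.2%

6.2


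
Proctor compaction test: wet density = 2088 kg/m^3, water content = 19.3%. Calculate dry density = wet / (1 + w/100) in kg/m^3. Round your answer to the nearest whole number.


Step 1: Dry density = wet density / (1 + w/100)
Step 2: Dry density = 2088 / (1 + 19.3/100)
Step 3: Dry density = 2088 / 1.193
Step 4: Dry density = 1750 kg/m^3

1750


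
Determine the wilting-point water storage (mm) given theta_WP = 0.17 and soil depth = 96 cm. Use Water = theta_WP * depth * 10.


Step 1: Water (mm) = theta_WP * depth * 10
Step 2: Water = 0.17 * 96 * 10
Step 3: Water = 163.2 mm

163.2


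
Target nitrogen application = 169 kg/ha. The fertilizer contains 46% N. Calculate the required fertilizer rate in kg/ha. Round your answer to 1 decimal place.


Step 1: Fertilizer rate = target N / (N content / 100)
Step 2: Rate = 169 / (46 / 100)
Step 3: Rate = 169 / 0.46
Step 4: Rate = 367.4 kg/ha

367.4


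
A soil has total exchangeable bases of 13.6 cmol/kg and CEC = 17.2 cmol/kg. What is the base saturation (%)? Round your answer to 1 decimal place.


Step 1: BS = 100 * (sum of bases) / CEC
Step 2: BS = 100 * 13.6 / 17.2
Step 3: BS = 79.1%

79.1


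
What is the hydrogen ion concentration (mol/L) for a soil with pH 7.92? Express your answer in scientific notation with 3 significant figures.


Step 1: [H+] = 10^(-pH)
Step 2: [H+] = 10^(-7.92)
Step 3: [H+] = 1.20e-08 mol/L

1.20e-08


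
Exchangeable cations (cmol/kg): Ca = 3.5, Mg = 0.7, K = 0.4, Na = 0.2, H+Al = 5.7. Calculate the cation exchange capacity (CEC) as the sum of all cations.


Step 1: CEC = Ca + Mg + K + Na + (H+Al)
Step 2: CEC = 3.5 + 0.7 + 0.4 + 0.2 + 5.7
Step 3: CEC = 10.5 cmol/kg

10.5


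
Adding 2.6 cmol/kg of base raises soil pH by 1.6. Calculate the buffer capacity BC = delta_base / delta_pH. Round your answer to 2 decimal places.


Step 1: BC = change in base / change in pH
Step 2: BC = 2.6 / 1.6
Step 3: BC = 1.63 cmol/(kg*pH unit)

1.63


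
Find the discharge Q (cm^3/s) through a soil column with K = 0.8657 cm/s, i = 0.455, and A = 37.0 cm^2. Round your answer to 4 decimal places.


Step 1: Apply Darcy's law: Q = K * i * A
Step 2: Q = 0.8657 * 0.455 * 37.0
Step 3: Q = 14.5741 cm^3/s

14.5741


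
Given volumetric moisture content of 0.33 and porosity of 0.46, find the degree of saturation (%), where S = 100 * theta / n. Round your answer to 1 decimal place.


Step 1: S = 100 * theta_v / n
Step 2: S = 100 * 0.33 / 0.46
Step 3: S = 71.7%

71.7


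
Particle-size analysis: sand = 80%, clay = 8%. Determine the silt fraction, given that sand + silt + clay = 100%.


Step 1: sand + silt + clay = 100%
Step 2: silt = 100 - sand - clay
Step 3: silt = 100 - 80 - 8
Step 4: silt = 12%

12


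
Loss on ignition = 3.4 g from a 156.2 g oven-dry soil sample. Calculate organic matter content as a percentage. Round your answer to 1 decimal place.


Step 1: OM% = 100 * LOI / sample mass
Step 2: OM = 100 * 3.4 / 156.2
Step 3: OM = 2.2%

2.2


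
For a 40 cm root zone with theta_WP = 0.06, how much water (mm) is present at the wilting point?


Step 1: Water (mm) = theta_WP * depth * 10
Step 2: Water = 0.06 * 40 * 10
Step 3: Water = 24.0 mm

24.0


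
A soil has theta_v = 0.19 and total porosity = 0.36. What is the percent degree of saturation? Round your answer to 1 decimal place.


Step 1: S = 100 * theta_v / n
Step 2: S = 100 * 0.19 / 0.36
Step 3: S = 52.8%

52.8


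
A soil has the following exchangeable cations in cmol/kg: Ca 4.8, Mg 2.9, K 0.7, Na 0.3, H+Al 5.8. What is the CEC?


Step 1: CEC = Ca + Mg + K + Na + (H+Al)
Step 2: CEC = 4.8 + 2.9 + 0.7 + 0.3 + 5.8
Step 3: CEC = 14.5 cmol/kg

14.5


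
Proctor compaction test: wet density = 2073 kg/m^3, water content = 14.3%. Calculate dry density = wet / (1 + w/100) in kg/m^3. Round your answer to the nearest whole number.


Step 1: Dry density = wet density / (1 + w/100)
Step 2: Dry density = 2073 / (1 + 14.3/100)
Step 3: Dry density = 2073 / 1.143
Step 4: Dry density = 1814 kg/m^3

1814


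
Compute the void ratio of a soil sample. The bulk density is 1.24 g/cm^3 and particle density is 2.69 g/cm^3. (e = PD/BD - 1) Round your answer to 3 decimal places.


Step 1: e = PD / BD - 1
Step 2: e = 2.69 / 1.24 - 1
Step 3: e = 2.16935 - 1
Step 4: e = 1.169

1.169


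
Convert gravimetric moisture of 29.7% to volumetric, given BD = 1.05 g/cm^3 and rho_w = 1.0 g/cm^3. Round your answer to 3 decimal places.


Step 1: theta = (w / 100) * BD / rho_w
Step 2: theta = (29.7 / 100) * 1.05 / 1.0
Step 3: theta = 0.297 * 1.05
Step 4: theta = 0.312

0.312


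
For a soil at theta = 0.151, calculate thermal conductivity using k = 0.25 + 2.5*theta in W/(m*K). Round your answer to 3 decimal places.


Step 1: k = 0.25 + 2.5 * theta
Step 2: k = 0.25 + 2.5 * 0.151
Step 3: k = 0.25 + 0.378
Step 4: k = 0.628 W/(m*K)

0.628


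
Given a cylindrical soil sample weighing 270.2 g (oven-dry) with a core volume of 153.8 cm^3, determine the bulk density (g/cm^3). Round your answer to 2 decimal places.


Step 1: Identify the formula: BD = dry mass / volume
Step 2: Substitute values: BD = 270.2 / 153.8
Step 3: BD = 1.76 g/cm^3

1.76


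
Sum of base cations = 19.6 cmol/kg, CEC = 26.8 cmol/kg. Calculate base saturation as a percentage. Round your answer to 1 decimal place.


Step 1: BS = 100 * (sum of bases) / CEC
Step 2: BS = 100 * 19.6 / 26.8
Step 3: BS = 73.1%

73.1


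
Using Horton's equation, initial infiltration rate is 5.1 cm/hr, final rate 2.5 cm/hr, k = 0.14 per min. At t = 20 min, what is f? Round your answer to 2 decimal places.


Step 1: f = fc + (f0 - fc) * exp(-k * t)
Step 2: exp(-0.14 * 20) = 0.06081
Step 3: f = 2.5 + (5.1 - 2.5) * 0.06081
Step 4: f = 2.5 + 2.6 * 0.06081
Step 5: f = 2.66 cm/hr

2.66


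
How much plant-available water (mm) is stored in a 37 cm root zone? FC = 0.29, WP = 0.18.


Step 1: Available water = (FC - WP) * depth * 10
Step 2: AW = (0.29 - 0.18) * 37 * 10
Step 3: AW = 0.11 * 37 * 10
Step 4: AW = 40.7 mm

40.7


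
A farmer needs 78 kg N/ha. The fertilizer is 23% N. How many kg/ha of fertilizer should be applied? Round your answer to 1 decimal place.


Step 1: Fertilizer rate = target N / (N content / 100)
Step 2: Rate = 78 / (23 / 100)
Step 3: Rate = 78 / 0.23
Step 4: Rate = 339.1 kg/ha

339.1


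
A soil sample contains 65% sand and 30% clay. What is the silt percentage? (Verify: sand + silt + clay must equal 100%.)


Step 1: sand + silt + clay = 100%
Step 2: silt = 100 - sand - clay
Step 3: silt = 100 - 65 - 30
Step 4: silt = 5%

5


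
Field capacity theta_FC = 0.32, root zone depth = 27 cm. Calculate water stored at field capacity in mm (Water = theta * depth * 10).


Step 1: Water (mm) = theta_FC * depth (cm) * 10
Step 2: Water = 0.32 * 27 * 10
Step 3: Water = 86.4 mm

86.4


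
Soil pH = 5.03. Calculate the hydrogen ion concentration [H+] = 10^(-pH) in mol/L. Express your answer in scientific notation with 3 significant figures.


Step 1: [H+] = 10^(-pH)
Step 2: [H+] = 10^(-5.03)
Step 3: [H+] = 9.33e-06 mol/L

9.33e-06


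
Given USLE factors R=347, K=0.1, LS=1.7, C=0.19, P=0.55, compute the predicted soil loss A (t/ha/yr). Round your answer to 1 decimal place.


Step 1: A = R * K * LS * C * P
Step 2: R * K = 347 * 0.1 = 34.7
Step 3: (R*K) * LS = 34.7 * 1.7 = 58.99
Step 4: * C * P = 58.99 * 0.19 * 0.55 = 6.2
Step 5: A = 6.2 t/(ha*yr)

6.2


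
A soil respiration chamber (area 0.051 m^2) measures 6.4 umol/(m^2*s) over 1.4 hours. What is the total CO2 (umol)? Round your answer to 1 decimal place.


Step 1: Convert time to seconds: 1.4 hr * 3600 = 5040.0 s
Step 2: Total = flux * area * time_s
Step 3: Total = 6.4 * 0.051 * 5040.0
Step 4: Total = 1645.1 umol

1645.1


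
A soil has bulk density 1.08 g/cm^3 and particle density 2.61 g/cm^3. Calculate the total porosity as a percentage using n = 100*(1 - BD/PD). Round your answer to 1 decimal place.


Step 1: Formula: n = 100 * (1 - BD / PD)
Step 2: n = 100 * (1 - 1.08 / 2.61)
Step 3: n = 100 * (1 - 0.41379)
Step 4: n = 58.6%

58.6


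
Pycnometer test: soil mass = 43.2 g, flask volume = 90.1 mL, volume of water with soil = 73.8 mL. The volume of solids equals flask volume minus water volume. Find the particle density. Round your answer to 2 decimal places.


Step 1: Volume of solids = flask volume - water volume with soil
Step 2: V_solids = 90.1 - 73.8 = 16.3 mL
Step 3: Particle density = mass / V_solids = 43.2 / 16.3 = 2.65 g/cm^3

2.65


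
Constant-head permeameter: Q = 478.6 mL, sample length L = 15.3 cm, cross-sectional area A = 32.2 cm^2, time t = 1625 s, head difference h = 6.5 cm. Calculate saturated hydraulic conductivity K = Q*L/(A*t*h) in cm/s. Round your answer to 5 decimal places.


Step 1: K = Q * L / (A * t * h)
Step 2: Numerator = 478.6 * 15.3 = 7322.58
Step 3: Denominator = 32.2 * 1625 * 6.5 = 340112.5
Step 4: K = 7322.58 / 340112.5 = 0.02153 cm/s

0.02153


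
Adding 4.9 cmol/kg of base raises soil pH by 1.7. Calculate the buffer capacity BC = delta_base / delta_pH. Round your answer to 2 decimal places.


Step 1: BC = change in base / change in pH
Step 2: BC = 4.9 / 1.7
Step 3: BC = 2.88 cmol/(kg*pH unit)

2.88


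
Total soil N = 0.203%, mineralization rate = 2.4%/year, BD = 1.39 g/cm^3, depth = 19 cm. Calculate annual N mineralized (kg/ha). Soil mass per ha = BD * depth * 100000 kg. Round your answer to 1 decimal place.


Step 1: Soil mass per ha = BD * depth * 100000 = 1.39 * 19 * 100000 = 2641000 kg
Step 2: Total N pool = soil mass * N%/100 = 2641000 * 0.203/100 = 5361.23 kg/ha
Step 3: N mineralized = N pool * rate%/100 = 5361.23 * 2.4/100 = 128.7 kg/ha/yr

128.7


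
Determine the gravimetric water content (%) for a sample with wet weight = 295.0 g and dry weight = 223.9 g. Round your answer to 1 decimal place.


Step 1: Water mass = wet - dry = 295.0 - 223.9 = 71.1 g
Step 2: w = 100 * water mass / dry mass
Step 3: w = 100 * 71.1 / 223.9 = 31.8%

31.8


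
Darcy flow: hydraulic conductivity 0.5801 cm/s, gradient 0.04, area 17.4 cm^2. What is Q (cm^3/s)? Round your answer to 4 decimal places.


Step 1: Apply Darcy's law: Q = K * i * A
Step 2: Q = 0.5801 * 0.04 * 17.4
Step 3: Q = 0.4037 cm^3/s

0.4037


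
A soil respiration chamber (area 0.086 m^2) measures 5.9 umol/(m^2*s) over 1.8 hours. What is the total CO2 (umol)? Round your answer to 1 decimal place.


Step 1: Convert time to seconds: 1.8 hr * 3600 = 6480.0 s
Step 2: Total = flux * area * time_s
Step 3: Total = 5.9 * 0.086 * 6480.0
Step 4: Total = 3288.0 umol

3288.0


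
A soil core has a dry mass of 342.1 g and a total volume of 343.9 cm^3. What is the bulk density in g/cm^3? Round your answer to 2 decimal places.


Step 1: Identify the formula: BD = dry mass / volume
Step 2: Substitute values: BD = 342.1 / 343.9
Step 3: BD = 0.99 g/cm^3

0.99


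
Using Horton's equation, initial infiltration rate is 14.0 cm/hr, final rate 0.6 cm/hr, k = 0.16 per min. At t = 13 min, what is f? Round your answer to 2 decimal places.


Step 1: f = fc + (f0 - fc) * exp(-k * t)
Step 2: exp(-0.16 * 13) = 0.12493
Step 3: f = 0.6 + (14.0 - 0.6) * 0.12493
Step 4: f = 0.6 + 13.4 * 0.12493
Step 5: f = 2.27 cm/hr

2.27


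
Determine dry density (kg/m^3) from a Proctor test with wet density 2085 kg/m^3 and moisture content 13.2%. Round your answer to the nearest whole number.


Step 1: Dry density = wet density / (1 + w/100)
Step 2: Dry density = 2085 / (1 + 13.2/100)
Step 3: Dry density = 2085 / 1.132
Step 4: Dry density = 1842 kg/m^3

1842


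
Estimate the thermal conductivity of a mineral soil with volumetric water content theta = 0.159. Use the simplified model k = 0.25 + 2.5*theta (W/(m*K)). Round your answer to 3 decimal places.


Step 1: k = 0.25 + 2.5 * theta
Step 2: k = 0.25 + 2.5 * 0.159
Step 3: k = 0.25 + 0.398
Step 4: k = 0.648 W/(m*K)

0.648


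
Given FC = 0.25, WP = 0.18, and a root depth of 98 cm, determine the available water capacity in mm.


Step 1: Available water = (FC - WP) * depth * 10
Step 2: AW = (0.25 - 0.18) * 98 * 10
Step 3: AW = 0.07 * 98 * 10
Step 4: AW = 68.6 mm

68.6


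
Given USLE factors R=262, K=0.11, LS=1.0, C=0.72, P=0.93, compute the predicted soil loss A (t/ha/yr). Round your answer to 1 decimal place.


Step 1: A = R * K * LS * C * P
Step 2: R * K = 262 * 0.11 = 28.82
Step 3: (R*K) * LS = 28.82 * 1.0 = 28.82
Step 4: * C * P = 28.82 * 0.72 * 0.93 = 19.3
Step 5: A = 19.3 t/(ha*yr)

19.3


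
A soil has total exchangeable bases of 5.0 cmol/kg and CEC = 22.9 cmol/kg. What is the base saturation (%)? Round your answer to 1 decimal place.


Step 1: BS = 100 * (sum of bases) / CEC
Step 2: BS = 100 * 5.0 / 22.9
Step 3: BS = 21.8%

21.8


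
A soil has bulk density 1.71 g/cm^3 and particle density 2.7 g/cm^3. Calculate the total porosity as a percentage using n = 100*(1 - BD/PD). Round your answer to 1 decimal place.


Step 1: Formula: n = 100 * (1 - BD / PD)
Step 2: n = 100 * (1 - 1.71 / 2.7)
Step 3: n = 100 * (1 - 0.63333)
Step 4: n = 36.7%

36.7


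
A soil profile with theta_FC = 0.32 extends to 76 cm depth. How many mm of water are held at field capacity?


Step 1: Water (mm) = theta_FC * depth (cm) * 10
Step 2: Water = 0.32 * 76 * 10
Step 3: Water = 243.2 mm

243.2


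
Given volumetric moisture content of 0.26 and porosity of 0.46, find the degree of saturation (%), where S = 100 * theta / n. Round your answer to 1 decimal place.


Step 1: S = 100 * theta_v / n
Step 2: S = 100 * 0.26 / 0.46
Step 3: S = 56.5%

56.5


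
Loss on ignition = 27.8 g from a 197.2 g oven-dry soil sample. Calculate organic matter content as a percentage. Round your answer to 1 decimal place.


Step 1: OM% = 100 * LOI / sample mass
Step 2: OM = 100 * 27.8 / 197.2
Step 3: OM = 14.1%

14.1


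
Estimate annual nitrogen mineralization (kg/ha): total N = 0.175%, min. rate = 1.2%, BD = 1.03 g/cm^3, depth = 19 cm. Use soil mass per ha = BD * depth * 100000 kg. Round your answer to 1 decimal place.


Step 1: Soil mass per ha = BD * depth * 100000 = 1.03 * 19 * 100000 = 1957000 kg
Step 2: Total N pool = soil mass * N%/100 = 1957000 * 0.175/100 = 3424.75 kg/ha
Step 3: N mineralized = N pool * rate%/100 = 3424.75 * 1.2/100 = 41.1 kg/ha/yr

41.1


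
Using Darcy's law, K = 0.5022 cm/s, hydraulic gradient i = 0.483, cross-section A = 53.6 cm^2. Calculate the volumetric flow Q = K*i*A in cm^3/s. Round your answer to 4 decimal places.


Step 1: Apply Darcy's law: Q = K * i * A
Step 2: Q = 0.5022 * 0.483 * 53.6
Step 3: Q = 13.0014 cm^3/s

13.0014


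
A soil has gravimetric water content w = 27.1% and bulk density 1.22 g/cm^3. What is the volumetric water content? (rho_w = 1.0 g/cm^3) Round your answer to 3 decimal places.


Step 1: theta = (w / 100) * BD / rho_w
Step 2: theta = (27.1 / 100) * 1.22 / 1.0
Step 3: theta = 0.271 * 1.22
Step 4: theta = 0.331

0.331


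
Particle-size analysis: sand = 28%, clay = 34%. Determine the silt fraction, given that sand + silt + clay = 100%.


Step 1: sand + silt + clay = 100%
Step 2: silt = 100 - sand - clay
Step 3: silt = 100 - 28 - 34
Step 4: silt = 38%

38


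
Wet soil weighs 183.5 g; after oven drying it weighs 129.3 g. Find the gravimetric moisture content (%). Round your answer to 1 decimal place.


Step 1: Water mass = wet - dry = 183.5 - 129.3 = 54.2 g
Step 2: w = 100 * water mass / dry mass
Step 3: w = 100 * 54.2 / 129.3 = 41.9%

41.9


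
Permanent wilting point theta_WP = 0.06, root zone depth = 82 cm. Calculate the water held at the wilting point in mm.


Step 1: Water (mm) = theta_WP * depth * 10
Step 2: Water = 0.06 * 82 * 10
Step 3: Water = 49.2 mm

49.2


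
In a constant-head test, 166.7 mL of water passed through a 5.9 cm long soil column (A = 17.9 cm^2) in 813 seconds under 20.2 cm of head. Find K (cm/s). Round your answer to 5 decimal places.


Step 1: K = Q * L / (A * t * h)
Step 2: Numerator = 166.7 * 5.9 = 983.53
Step 3: Denominator = 17.9 * 813 * 20.2 = 293964.54
Step 4: K = 983.53 / 293964.54 = 0.00335 cm/s

0.00335


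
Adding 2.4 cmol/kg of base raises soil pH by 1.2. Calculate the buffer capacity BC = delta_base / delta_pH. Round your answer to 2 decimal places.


Step 1: BC = change in base / change in pH
Step 2: BC = 2.4 / 1.2
Step 3: BC = 2.0 cmol/(kg*pH unit)

2.0


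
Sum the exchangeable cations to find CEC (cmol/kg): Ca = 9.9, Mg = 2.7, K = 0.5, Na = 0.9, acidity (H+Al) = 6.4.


Step 1: CEC = Ca + Mg + K + Na + (H+Al)
Step 2: CEC = 9.9 + 2.7 + 0.5 + 0.9 + 6.4
Step 3: CEC = 20.4 cmol/kg

20.4


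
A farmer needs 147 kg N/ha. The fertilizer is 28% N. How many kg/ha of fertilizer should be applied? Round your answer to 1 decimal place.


Step 1: Fertilizer rate = target N / (N content / 100)
Step 2: Rate = 147 / (28 / 100)
Step 3: Rate = 147 / 0.28
Step 4: Rate = 525.0 kg/ha

525.0


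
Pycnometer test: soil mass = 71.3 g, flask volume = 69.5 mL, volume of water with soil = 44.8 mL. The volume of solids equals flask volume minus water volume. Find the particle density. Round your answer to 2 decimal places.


Step 1: Volume of solids = flask volume - water volume with soil
Step 2: V_solids = 69.5 - 44.8 = 24.7 mL
Step 3: Particle density = mass / V_solids = 71.3 / 24.7 = 2.89 g/cm^3

2.89


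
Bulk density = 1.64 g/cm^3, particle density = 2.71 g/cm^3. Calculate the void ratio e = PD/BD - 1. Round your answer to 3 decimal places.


Step 1: e = PD / BD - 1
Step 2: e = 2.71 / 1.64 - 1
Step 3: e = 1.65244 - 1
Step 4: e = 0.652

0.652


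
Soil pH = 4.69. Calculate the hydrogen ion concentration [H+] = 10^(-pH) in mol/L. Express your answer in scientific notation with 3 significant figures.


Step 1: [H+] = 10^(-pH)
Step 2: [H+] = 10^(-4.69)
Step 3: [H+] = 2.04e-05 mol/L

2.04e-05


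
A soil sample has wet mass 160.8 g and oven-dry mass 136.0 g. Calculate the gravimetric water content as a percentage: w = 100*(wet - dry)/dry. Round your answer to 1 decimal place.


Step 1: Water mass = wet - dry = 160.8 - 136.0 = 24.8 g
Step 2: w = 100 * water mass / dry mass
Step 3: w = 100 * 24.8 / 136.0 = 18.2%

18.2


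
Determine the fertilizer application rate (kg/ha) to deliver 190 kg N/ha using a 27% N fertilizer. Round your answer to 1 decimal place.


Step 1: Fertilizer rate = target N / (N content / 100)
Step 2: Rate = 190 / (27 / 100)
Step 3: Rate = 190 / 0.27
Step 4: Rate = 703.7 kg/ha

703.7


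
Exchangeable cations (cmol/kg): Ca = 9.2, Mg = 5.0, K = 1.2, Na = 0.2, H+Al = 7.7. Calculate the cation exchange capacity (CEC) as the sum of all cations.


Step 1: CEC = Ca + Mg + K + Na + (H+Al)
Step 2: CEC = 9.2 + 5.0 + 1.2 + 0.2 + 7.7
Step 3: CEC = 23.3 cmol/kg

23.3


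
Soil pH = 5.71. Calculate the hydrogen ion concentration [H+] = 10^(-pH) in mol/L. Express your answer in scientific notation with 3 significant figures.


Step 1: [H+] = 10^(-pH)
Step 2: [H+] = 10^(-5.71)
Step 3: [H+] = 1.95e-06 mol/L

1.95e-06


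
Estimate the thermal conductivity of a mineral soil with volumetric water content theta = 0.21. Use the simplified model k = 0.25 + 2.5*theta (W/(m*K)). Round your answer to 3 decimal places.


Step 1: k = 0.25 + 2.5 * theta
Step 2: k = 0.25 + 2.5 * 0.21
Step 3: k = 0.25 + 0.525
Step 4: k = 0.775 W/(m*K)

0.775


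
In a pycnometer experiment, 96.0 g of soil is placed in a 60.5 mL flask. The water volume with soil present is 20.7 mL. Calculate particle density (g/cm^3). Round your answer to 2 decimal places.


Step 1: Volume of solids = flask volume - water volume with soil
Step 2: V_solids = 60.5 - 20.7 = 39.8 mL
Step 3: Particle density = mass / V_solids = 96.0 / 39.8 = 2.41 g/cm^3

2.41


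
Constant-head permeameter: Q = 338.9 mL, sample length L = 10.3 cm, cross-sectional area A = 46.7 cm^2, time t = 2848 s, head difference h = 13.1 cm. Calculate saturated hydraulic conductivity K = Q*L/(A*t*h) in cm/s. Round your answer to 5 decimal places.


Step 1: K = Q * L / (A * t * h)
Step 2: Numerator = 338.9 * 10.3 = 3490.67
Step 3: Denominator = 46.7 * 2848 * 13.1 = 1742320.96
Step 4: K = 3490.67 / 1742320.96 = 0.002 cm/s

0.002


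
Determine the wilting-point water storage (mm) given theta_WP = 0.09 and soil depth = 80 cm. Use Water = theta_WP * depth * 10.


Step 1: Water (mm) = theta_WP * depth * 10
Step 2: Water = 0.09 * 80 * 10
Step 3: Water = 72.0 mm

72.0


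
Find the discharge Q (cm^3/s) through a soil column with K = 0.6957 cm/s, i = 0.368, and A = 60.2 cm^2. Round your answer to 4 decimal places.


Step 1: Apply Darcy's law: Q = K * i * A
Step 2: Q = 0.6957 * 0.368 * 60.2
Step 3: Q = 15.4123 cm^3/s

15.4123


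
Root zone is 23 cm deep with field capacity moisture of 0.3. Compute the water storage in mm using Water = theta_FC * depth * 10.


Step 1: Water (mm) = theta_FC * depth (cm) * 10
Step 2: Water = 0.3 * 23 * 10
Step 3: Water = 69.0 mm

69.0


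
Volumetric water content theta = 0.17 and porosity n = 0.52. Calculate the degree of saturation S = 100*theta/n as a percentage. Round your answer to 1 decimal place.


Step 1: S = 100 * theta_v / n
Step 2: S = 100 * 0.17 / 0.52
Step 3: S = 32.7%

32.7


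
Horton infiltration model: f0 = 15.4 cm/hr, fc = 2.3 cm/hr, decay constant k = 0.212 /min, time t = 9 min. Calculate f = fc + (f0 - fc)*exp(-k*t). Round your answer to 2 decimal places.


Step 1: f = fc + (f0 - fc) * exp(-k * t)
Step 2: exp(-0.212 * 9) = 0.148377
Step 3: f = 2.3 + (15.4 - 2.3) * 0.148377
Step 4: f = 2.3 + 13.1 * 0.148377
Step 5: f = 4.24 cm/hr

4.24


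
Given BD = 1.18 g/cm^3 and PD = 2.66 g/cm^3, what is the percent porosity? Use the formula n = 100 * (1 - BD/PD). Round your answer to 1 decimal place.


Step 1: Formula: n = 100 * (1 - BD / PD)
Step 2: n = 100 * (1 - 1.18 / 2.66)
Step 3: n = 100 * (1 - 0.44361)
Step 4: n = 55.6%

55.6


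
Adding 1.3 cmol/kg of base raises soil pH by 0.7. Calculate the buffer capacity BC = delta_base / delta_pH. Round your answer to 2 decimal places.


Step 1: BC = change in base / change in pH
Step 2: BC = 1.3 / 0.7
Step 3: BC = 1.86 cmol/(kg*pH unit)

1.86


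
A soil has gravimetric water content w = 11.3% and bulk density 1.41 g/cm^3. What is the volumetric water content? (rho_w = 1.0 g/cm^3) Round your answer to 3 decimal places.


Step 1: theta = (w / 100) * BD / rho_w
Step 2: theta = (11.3 / 100) * 1.41 / 1.0
Step 3: theta = 0.113 * 1.41
Step 4: theta = 0.159

0.159


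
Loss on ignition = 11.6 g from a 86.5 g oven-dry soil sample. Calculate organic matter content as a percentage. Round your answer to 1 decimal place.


Step 1: OM% = 100 * LOI / sample mass
Step 2: OM = 100 * 11.6 / 86.5
Step 3: OM = 13.4%

13.4


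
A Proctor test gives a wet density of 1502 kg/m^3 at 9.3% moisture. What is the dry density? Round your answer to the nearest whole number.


Step 1: Dry density = wet density / (1 + w/100)
Step 2: Dry density = 1502 / (1 + 9.3/100)
Step 3: Dry density = 1502 / 1.093
Step 4: Dry density = 1374 kg/m^3

1374


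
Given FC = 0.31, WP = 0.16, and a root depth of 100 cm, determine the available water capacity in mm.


Step 1: Available water = (FC - WP) * depth * 10
Step 2: AW = (0.31 - 0.16) * 100 * 10
Step 3: AW = 0.15 * 100 * 10
Step 4: AW = 150.0 mm

150.0


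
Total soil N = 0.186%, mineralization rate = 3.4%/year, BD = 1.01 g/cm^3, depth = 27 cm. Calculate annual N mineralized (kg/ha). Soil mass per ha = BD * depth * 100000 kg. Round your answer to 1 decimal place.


Step 1: Soil mass per ha = BD * depth * 100000 = 1.01 * 27 * 100000 = 2727000 kg
Step 2: Total N pool = soil mass * N%/100 = 2727000 * 0.186/100 = 5072.22 kg/ha
Step 3: N mineralized = N pool * rate%/100 = 5072.22 * 3.4/100 = 172.5 kg/ha/yr

172.5


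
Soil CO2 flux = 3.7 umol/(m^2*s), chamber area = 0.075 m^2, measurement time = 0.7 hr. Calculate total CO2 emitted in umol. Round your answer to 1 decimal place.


Step 1: Convert time to seconds: 0.7 hr * 3600 = 2520.0 s
Step 2: Total = flux * area * time_s
Step 3: Total = 3.7 * 0.075 * 2520.0
Step 4: Total = 699.3 umol

699.3


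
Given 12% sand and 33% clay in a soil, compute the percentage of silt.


Step 1: sand + silt + clay = 100%
Step 2: silt = 100 - sand - clay
Step 3: silt = 100 - 12 - 33
Step 4: silt = 55%

55


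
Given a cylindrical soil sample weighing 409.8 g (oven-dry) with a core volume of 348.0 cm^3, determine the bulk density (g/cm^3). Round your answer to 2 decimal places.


Step 1: Identify the formula: BD = dry mass / volume
Step 2: Substitute values: BD = 409.8 / 348.0
Step 3: BD = 1.18 g/cm^3

1.18


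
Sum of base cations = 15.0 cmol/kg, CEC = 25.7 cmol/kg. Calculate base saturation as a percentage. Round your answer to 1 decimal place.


Step 1: BS = 100 * (sum of bases) / CEC
Step 2: BS = 100 * 15.0 / 25.7
Step 3: BS = 58.4%

58.4


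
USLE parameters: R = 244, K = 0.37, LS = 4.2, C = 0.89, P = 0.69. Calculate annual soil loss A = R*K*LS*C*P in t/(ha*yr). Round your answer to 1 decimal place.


Step 1: A = R * K * LS * C * P
Step 2: R * K = 244 * 0.37 = 90.28
Step 3: (R*K) * LS = 90.28 * 4.2 = 379.176
Step 4: * C * P = 379.176 * 0.89 * 0.69 = 232.9
Step 5: A = 232.9 t/(ha*yr)

232.9


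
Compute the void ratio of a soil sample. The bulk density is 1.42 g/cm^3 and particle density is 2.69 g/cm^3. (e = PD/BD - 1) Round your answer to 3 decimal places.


Step 1: e = PD / BD - 1
Step 2: e = 2.69 / 1.42 - 1
Step 3: e = 1.89437 - 1
Step 4: e = 0.894

0.894


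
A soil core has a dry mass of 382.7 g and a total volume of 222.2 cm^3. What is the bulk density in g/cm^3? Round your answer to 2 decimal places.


Step 1: Identify the formula: BD = dry mass / volume
Step 2: Substitute values: BD = 382.7 / 222.2
Step 3: BD = 1.72 g/cm^3

1.72


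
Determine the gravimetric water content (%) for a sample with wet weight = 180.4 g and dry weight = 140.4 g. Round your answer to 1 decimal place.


Step 1: Water mass = wet - dry = 180.4 - 140.4 = 40.0 g
Step 2: w = 100 * water mass / dry mass
Step 3: w = 100 * 40.0 / 140.4 = 28.5%

28.5


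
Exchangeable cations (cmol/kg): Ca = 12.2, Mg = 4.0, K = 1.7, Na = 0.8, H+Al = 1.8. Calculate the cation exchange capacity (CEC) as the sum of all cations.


Step 1: CEC = Ca + Mg + K + Na + (H+Al)
Step 2: CEC = 12.2 + 4.0 + 1.7 + 0.8 + 1.8
Step 3: CEC = 20.5 cmol/kg

20.5


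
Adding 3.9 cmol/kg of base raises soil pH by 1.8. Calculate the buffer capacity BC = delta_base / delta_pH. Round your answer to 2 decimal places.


Step 1: BC = change in base / change in pH
Step 2: BC = 3.9 / 1.8
Step 3: BC = 2.17 cmol/(kg*pH unit)

2.17


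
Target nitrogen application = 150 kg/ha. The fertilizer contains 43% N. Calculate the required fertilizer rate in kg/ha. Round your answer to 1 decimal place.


Step 1: Fertilizer rate = target N / (N content / 100)
Step 2: Rate = 150 / (43 / 100)
Step 3: Rate = 150 / 0.43
Step 4: Rate = 348.8 kg/ha

348.8


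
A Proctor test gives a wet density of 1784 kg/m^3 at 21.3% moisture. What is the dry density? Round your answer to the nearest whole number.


Step 1: Dry density = wet density / (1 + w/100)
Step 2: Dry density = 1784 / (1 + 21.3/100)
Step 3: Dry density = 1784 / 1.213
Step 4: Dry density = 1471 kg/m^3

1471


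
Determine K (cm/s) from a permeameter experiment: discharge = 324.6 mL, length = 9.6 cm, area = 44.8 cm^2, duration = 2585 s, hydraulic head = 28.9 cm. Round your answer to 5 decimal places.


Step 1: K = Q * L / (A * t * h)
Step 2: Numerator = 324.6 * 9.6 = 3116.16
Step 3: Denominator = 44.8 * 2585 * 28.9 = 3346851.2
Step 4: K = 3116.16 / 3346851.2 = 0.00093 cm/s

0.00093


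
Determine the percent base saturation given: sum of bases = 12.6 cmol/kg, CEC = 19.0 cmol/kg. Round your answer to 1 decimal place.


Step 1: BS = 100 * (sum of bases) / CEC
Step 2: BS = 100 * 12.6 / 19.0
Step 3: BS = 66.3%

66.3


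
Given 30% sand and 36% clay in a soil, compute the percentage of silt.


Step 1: sand + silt + clay = 100%
Step 2: silt = 100 - sand - clay
Step 3: silt = 100 - 30 - 36
Step 4: silt = 34%

34


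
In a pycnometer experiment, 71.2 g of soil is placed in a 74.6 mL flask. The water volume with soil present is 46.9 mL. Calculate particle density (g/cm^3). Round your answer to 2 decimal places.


Step 1: Volume of solids = flask volume - water volume with soil
Step 2: V_solids = 74.6 - 46.9 = 27.7 mL
Step 3: Particle density = mass / V_solids = 71.2 / 27.7 = 2.57 g/cm^3

2.57


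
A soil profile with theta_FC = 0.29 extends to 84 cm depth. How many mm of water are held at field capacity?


Step 1: Water (mm) = theta_FC * depth (cm) * 10
Step 2: Water = 0.29 * 84 * 10
Step 3: Water = 243.6 mm

243.6


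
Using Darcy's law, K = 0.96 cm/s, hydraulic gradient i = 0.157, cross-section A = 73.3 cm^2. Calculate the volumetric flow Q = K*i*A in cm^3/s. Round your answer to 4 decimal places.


Step 1: Apply Darcy's law: Q = K * i * A
Step 2: Q = 0.96 * 0.157 * 73.3
Step 3: Q = 11.0478 cm^3/s

11.0478


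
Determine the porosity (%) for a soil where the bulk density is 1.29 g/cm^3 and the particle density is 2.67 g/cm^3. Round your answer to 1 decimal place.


Step 1: Formula: n = 100 * (1 - BD / PD)
Step 2: n = 100 * (1 - 1.29 / 2.67)
Step 3: n = 100 * (1 - 0.48315)
Step 4: n = 51.7%

51.7


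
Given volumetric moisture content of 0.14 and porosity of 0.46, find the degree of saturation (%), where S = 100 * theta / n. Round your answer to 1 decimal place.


Step 1: S = 100 * theta_v / n
Step 2: S = 100 * 0.14 / 0.46
Step 3: S = 30.4%

30.4


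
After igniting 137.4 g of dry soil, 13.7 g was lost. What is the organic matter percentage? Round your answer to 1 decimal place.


Step 1: OM% = 100 * LOI / sample mass
Step 2: OM = 100 * 13.7 / 137.4
Step 3: OM = 10.0%

10.0


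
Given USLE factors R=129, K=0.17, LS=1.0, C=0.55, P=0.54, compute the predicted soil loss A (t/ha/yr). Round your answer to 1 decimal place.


Step 1: A = R * K * LS * C * P
Step 2: R * K = 129 * 0.17 = 21.93
Step 3: (R*K) * LS = 21.93 * 1.0 = 21.93
Step 4: * C * P = 21.93 * 0.55 * 0.54 = 6.5
Step 5: A = 6.5 t/(ha*yr)

6.5


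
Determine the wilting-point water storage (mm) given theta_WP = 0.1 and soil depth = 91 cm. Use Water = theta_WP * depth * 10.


Step 1: Water (mm) = theta_WP * depth * 10
Step 2: Water = 0.1 * 91 * 10
Step 3: Water = 91.0 mm

91.0


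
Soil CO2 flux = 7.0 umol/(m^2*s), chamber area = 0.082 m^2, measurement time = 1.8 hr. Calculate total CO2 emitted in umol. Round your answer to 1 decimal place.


Step 1: Convert time to seconds: 1.8 hr * 3600 = 6480.0 s
Step 2: Total = flux * area * time_s
Step 3: Total = 7.0 * 0.082 * 6480.0
Step 4: Total = 3719.5 umol

3719.5


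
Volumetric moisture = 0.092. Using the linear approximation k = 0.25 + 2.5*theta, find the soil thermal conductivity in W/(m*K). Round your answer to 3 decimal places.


Step 1: k = 0.25 + 2.5 * theta
Step 2: k = 0.25 + 2.5 * 0.092
Step 3: k = 0.25 + 0.23
Step 4: k = 0.48 W/(m*K)

0.48


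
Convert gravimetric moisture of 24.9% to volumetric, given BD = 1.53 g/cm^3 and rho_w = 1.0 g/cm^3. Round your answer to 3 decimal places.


Step 1: theta = (w / 100) * BD / rho_w
Step 2: theta = (24.9 / 100) * 1.53 / 1.0
Step 3: theta = 0.249 * 1.53
Step 4: theta = 0.381

0.381


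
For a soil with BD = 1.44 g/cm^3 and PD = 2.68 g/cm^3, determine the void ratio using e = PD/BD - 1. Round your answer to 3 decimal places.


Step 1: e = PD / BD - 1
Step 2: e = 2.68 / 1.44 - 1
Step 3: e = 1.86111 - 1
Step 4: e = 0.861

0.861


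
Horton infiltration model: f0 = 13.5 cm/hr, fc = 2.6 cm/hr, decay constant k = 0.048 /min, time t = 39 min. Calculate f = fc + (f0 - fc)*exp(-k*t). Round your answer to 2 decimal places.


Step 1: f = fc + (f0 - fc) * exp(-k * t)
Step 2: exp(-0.048 * 39) = 0.153816
Step 3: f = 2.6 + (13.5 - 2.6) * 0.153816
Step 4: f = 2.6 + 10.9 * 0.153816
Step 5: f = 4.28 cm/hr

4.28


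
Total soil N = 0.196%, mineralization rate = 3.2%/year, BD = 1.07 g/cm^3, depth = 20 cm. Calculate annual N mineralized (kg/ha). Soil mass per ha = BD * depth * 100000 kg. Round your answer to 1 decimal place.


Step 1: Soil mass per ha = BD * depth * 100000 = 1.07 * 20 * 100000 = 2140000 kg
Step 2: Total N pool = soil mass * N%/100 = 2140000 * 0.196/100 = 4194.4 kg/ha
Step 3: N mineralized = N pool * rate%/100 = 4194.4 * 3.2/100 = 134.2 kg/ha/yr

134.2


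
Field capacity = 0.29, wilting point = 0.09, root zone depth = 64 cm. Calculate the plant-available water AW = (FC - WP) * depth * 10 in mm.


Step 1: Available water = (FC - WP) * depth * 10
Step 2: AW = (0.29 - 0.09) * 64 * 10
Step 3: AW = 0.2 * 64 * 10
Step 4: AW = 128.0 mm

128.0


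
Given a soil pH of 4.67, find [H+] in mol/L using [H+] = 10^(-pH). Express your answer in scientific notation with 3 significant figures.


Step 1: [H+] = 10^(-pH)
Step 2: [H+] = 10^(-4.67)
Step 3: [H+] = 2.14e-05 mol/L

2.14e-05


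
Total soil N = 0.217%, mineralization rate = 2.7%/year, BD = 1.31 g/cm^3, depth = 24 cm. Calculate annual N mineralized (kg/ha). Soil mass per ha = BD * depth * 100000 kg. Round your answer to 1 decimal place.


Step 1: Soil mass per ha = BD * depth * 100000 = 1.31 * 24 * 100000 = 3144000 kg
Step 2: Total N pool = soil mass * N%/100 = 3144000 * 0.217/100 = 6822.48 kg/ha
Step 3: N mineralized = N pool * rate%/100 = 6822.48 * 2.7/100 = 184.2 kg/ha/yr

184.2


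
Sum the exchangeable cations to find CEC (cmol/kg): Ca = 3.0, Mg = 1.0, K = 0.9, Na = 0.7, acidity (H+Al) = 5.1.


Step 1: CEC = Ca + Mg + K + Na + (H+Al)
Step 2: CEC = 3.0 + 1.0 + 0.9 + 0.7 + 5.1
Step 3: CEC = 10.7 cmol/kg

10.7


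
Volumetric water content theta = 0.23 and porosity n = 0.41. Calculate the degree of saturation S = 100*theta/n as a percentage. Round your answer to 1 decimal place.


Step 1: S = 100 * theta_v / n
Step 2: S = 100 * 0.23 / 0.41
Step 3: S = 56.1%

56.1


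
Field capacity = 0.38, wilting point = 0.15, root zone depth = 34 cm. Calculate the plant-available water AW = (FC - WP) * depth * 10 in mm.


Step 1: Available water = (FC - WP) * depth * 10
Step 2: AW = (0.38 - 0.15) * 34 * 10
Step 3: AW = 0.23 * 34 * 10
Step 4: AW = 78.2 mm

78.2


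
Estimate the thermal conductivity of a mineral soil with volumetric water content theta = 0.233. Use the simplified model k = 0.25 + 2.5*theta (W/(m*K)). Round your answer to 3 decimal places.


Step 1: k = 0.25 + 2.5 * theta
Step 2: k = 0.25 + 2.5 * 0.233
Step 3: k = 0.25 + 0.583
Step 4: k = 0.833 W/(m*K)

0.833


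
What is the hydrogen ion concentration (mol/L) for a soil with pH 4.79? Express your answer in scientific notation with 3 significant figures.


Step 1: [H+] = 10^(-pH)
Step 2: [H+] = 10^(-4.79)
Step 3: [H+] = 1.62e-05 mol/L

1.62e-05


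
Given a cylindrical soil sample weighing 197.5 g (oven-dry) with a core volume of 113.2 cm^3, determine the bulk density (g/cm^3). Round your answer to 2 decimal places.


Step 1: Identify the formula: BD = dry mass / volume
Step 2: Substitute values: BD = 197.5 / 113.2
Step 3: BD = 1.74 g/cm^3

1.74


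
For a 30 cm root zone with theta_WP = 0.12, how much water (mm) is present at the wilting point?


Step 1: Water (mm) = theta_WP * depth * 10
Step 2: Water = 0.12 * 30 * 10
Step 3: Water = 36.0 mm

36.0


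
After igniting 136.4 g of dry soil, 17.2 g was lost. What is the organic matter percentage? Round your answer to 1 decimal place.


Step 1: OM% = 100 * LOI / sample mass
Step 2: OM = 100 * 17.2 / 136.4
Step 3: OM = 12.6%

12.6


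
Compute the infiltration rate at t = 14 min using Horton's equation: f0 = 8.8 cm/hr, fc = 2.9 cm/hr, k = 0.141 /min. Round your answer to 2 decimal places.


Step 1: f = fc + (f0 - fc) * exp(-k * t)
Step 2: exp(-0.141 * 14) = 0.1389
Step 3: f = 2.9 + (8.8 - 2.9) * 0.1389
Step 4: f = 2.9 + 5.9 * 0.1389
Step 5: f = 3.72 cm/hr

3.72


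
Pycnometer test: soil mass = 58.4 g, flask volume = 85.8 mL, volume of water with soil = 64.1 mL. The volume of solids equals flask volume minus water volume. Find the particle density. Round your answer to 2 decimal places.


Step 1: Volume of solids = flask volume - water volume with soil
Step 2: V_solids = 85.8 - 64.1 = 21.7 mL
Step 3: Particle density = mass / V_solids = 58.4 / 21.7 = 2.69 g/cm^3

2.69


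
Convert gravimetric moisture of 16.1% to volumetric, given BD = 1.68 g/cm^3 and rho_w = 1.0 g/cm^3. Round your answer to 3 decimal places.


Step 1: theta = (w / 100) * BD / rho_w
Step 2: theta = (16.1 / 100) * 1.68 / 1.0
Step 3: theta = 0.161 * 1.68
Step 4: theta = 0.27

0.27
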